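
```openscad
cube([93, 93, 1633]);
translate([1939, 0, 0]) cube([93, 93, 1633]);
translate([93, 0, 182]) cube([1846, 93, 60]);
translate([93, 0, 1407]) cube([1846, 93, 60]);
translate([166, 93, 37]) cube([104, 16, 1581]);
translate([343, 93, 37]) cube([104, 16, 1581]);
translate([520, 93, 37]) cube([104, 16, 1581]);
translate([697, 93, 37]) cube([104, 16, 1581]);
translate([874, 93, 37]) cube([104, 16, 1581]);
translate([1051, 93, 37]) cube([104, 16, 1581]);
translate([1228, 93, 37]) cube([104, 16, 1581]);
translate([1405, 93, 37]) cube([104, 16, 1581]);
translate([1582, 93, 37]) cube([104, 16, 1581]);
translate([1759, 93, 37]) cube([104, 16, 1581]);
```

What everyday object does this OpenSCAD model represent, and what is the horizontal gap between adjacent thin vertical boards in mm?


A fence section. The picket gap is 73 mm.

Two posts, two rails, 10 pickets — a fence section. Span 1846 mm holds 10 pickets of 104 mm with 11 equal gaps: ⌊(1846 − 10·104) / 11⌋ = 73 mm.


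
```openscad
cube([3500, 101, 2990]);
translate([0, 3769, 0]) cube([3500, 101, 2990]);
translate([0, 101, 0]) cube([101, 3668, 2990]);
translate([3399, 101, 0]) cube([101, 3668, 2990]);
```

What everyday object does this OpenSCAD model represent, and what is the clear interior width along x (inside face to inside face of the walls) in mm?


A house (or room) frame. The interior width is 3298 mm.

Four 2990 mm walls enclosing a rectangle with no floor or roof — a room or house frame. Outside width is 3500 mm and wall thickness is 101 mm, so the interior width is 3500 − 2 × 101 = 3298 mm.


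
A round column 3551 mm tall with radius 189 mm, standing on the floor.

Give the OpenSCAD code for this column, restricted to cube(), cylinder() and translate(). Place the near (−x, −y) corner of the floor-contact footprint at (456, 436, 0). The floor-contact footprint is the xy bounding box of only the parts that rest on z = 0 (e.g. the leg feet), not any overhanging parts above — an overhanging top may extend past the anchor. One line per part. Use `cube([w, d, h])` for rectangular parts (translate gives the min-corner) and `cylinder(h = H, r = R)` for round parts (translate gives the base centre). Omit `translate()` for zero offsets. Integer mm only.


translate([645, 625, 0]) cylinder(h = 3551, r = 189);


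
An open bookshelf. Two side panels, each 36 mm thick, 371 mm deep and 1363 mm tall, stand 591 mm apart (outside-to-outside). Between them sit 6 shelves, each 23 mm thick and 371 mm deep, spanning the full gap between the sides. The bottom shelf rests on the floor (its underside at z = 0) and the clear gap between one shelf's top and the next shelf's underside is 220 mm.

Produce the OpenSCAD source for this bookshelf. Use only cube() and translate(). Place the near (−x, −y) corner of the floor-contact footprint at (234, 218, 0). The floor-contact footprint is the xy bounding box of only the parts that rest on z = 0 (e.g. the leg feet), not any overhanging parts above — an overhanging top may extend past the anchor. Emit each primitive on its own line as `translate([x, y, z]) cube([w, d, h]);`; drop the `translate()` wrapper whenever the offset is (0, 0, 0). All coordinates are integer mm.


translate([234, 218, 0]) cube([36, 371, 1363]);
translate([789, 218, 0]) cube([36, 371, 1363]);
translate([270, 218, 0]) cube([519, 371, 23]);
translate([270, 218, 243]) cube([519, 371, 23]);
translate([270, 218, 486]) cube([519, 371, 23]);
translate([270, 218, 729]) cube([519, 371, 23]);
translate([270, 218, 972]) cube([519, 371, 23]);
translate([270, 218, 1215]) cube([519, 371, 23]);


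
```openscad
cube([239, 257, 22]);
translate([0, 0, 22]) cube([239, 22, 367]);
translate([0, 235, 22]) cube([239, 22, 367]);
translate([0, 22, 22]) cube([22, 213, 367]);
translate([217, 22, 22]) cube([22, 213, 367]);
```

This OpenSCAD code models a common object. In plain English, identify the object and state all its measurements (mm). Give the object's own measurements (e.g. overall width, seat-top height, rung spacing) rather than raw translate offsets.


An open-topped rectangular box: outside dimensions 239×257×389 mm, with a uniform wall and base thickness of 22 mm. The base is a full 239×257 slab on the floor; four walls sit on top of the base. The front and back walls (the −y and +y sides) span the full width; the two side walls fit between them.


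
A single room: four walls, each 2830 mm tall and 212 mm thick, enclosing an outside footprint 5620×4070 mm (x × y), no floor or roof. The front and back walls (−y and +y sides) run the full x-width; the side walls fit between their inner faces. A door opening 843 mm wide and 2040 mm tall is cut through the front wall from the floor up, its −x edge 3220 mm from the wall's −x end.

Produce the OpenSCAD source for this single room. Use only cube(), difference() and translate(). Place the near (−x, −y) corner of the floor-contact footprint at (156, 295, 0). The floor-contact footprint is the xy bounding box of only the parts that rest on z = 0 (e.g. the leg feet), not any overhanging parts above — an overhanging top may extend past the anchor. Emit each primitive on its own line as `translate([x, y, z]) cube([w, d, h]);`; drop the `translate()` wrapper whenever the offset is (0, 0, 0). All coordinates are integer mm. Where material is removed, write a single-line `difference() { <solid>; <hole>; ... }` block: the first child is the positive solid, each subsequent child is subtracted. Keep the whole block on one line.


difference() { translate([156, 295, 0]) cube([5620, 212, 2830]); translate([3376, 295, 0]) cube([843, 212, 2040]); }
translate([156, 4153, 0]) cube([5620, 212, 2830]);
translate([156, 507, 0]) cube([212, 3646, 2830]);
translate([5564, 507, 0]) cube([212, 3646, 2830]);


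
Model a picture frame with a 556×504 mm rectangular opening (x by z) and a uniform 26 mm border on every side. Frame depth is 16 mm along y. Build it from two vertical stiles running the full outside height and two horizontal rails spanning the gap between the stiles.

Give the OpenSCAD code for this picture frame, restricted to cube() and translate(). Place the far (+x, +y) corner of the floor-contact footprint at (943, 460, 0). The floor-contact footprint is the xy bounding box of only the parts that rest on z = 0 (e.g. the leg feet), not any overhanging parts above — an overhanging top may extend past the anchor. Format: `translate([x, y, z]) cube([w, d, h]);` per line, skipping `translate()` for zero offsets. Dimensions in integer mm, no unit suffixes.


translate([335, 444, 0]) cube([26, 16, 556]);
translate([917, 444, 0]) cube([26, 16, 556]);
translate([361, 444, 0]) cube([556, 16, 26]);
translate([361, 444, 530]) cube([556, 16, 26]);


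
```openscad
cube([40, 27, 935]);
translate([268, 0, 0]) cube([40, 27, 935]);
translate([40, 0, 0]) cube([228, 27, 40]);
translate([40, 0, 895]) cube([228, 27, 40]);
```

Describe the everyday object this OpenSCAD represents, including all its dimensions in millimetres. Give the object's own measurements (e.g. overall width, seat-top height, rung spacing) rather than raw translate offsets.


A rectangular picture frame lying in the x–z plane (depth along y). The opening is 228 mm wide (x) by 855 mm tall (z), surrounded by a border 40 mm wide on all four sides. The frame is 27 mm deep and is made of two full-height vertical stiles with two horizontal rails fitted between them.


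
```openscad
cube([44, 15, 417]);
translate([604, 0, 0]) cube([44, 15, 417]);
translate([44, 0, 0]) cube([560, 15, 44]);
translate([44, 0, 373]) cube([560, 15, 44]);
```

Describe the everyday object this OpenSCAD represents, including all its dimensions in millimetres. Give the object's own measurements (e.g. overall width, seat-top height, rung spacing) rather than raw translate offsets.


A rectangular picture frame lying in the x–z plane (depth along y). The opening is 560 mm wide (x) by 329 mm tall (z), surrounded by a border 44 mm wide on all four sides. The frame is 15 mm deep and is made of two full-height vertical stiles with two horizontal rails fitted between them.


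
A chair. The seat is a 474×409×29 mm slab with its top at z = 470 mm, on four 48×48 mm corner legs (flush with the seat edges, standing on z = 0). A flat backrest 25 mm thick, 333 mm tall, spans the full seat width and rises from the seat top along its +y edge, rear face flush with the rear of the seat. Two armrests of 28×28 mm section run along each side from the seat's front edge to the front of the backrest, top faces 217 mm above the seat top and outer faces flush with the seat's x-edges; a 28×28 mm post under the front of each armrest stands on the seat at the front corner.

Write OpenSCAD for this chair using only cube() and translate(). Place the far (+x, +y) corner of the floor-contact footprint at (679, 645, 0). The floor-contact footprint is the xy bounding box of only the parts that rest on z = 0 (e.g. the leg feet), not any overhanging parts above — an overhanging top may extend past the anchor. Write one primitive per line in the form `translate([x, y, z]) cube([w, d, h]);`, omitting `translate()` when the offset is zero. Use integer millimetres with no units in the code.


translate([205, 236, 441]) cube([474, 409, 29]);
translate([205, 236, 0]) cube([48, 48, 441]);
translate([631, 236, 0]) cube([48, 48, 441]);
translate([205, 597, 0]) cube([48, 48, 441]);
translate([631, 597, 0]) cube([48, 48, 441]);
translate([205, 620, 470]) cube([474, 25, 333]);
translate([205, 236, 659]) cube([28, 384, 28]);
translate([651, 236, 659]) cube([28, 384, 28]);
translate([205, 236, 470]) cube([28, 28, 189]);
translate([651, 236, 470]) cube([28, 28, 189]);


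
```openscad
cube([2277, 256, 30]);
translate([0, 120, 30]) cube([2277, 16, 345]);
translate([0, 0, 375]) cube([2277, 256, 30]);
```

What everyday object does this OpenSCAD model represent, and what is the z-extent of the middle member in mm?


An I-beam. The web height is 345 mm.

Two wide flanges with a thin centred web — an I-beam. Overall 405 mm minus two 30 mm flanges gives a web of 405 − 2·30 = 345 mm.


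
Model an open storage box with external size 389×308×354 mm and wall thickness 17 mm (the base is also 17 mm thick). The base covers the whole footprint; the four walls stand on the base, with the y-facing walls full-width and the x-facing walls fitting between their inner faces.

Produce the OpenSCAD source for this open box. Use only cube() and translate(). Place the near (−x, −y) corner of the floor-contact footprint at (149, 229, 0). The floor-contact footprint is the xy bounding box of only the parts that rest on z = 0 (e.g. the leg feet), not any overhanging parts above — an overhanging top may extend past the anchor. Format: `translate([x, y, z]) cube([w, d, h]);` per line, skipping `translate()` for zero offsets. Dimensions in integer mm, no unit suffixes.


translate([149, 229, 0]) cube([389, 308, 17]);
translate([149, 229, 17]) cube([389, 17, 337]);
translate([149, 520, 17]) cube([389, 17, 337]);
translate([149, 246, 17]) cube([17, 274, 337]);
translate([521, 246, 17]) cube([17, 274, 337]);


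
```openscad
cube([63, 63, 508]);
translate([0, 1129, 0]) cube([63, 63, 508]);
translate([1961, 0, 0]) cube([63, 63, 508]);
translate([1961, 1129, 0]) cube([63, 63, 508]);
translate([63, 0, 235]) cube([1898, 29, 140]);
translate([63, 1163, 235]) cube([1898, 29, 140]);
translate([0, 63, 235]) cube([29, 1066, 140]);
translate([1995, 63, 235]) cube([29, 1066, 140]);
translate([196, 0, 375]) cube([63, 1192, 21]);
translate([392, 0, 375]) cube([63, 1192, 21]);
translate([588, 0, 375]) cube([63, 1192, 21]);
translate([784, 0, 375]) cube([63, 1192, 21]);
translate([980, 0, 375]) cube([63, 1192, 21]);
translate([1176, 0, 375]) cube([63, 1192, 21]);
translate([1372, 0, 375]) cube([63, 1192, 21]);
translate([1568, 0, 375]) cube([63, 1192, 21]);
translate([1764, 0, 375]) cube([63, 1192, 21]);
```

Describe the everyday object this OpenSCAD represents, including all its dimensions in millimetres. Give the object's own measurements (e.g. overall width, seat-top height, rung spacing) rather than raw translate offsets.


A bed frame 2024 mm long (x) by 1192 mm wide (y). Four 63×63 mm corner posts, 508 mm tall, at the corners of the footprint. Four rails of 29 mm thickness and 140 mm height run between adjacent posts with their undersides at z = 235 mm, their outer faces flush with the outside of the frame (the two x-running rails run between the posts' inner faces; the two y-running rails run between the posts' inner faces). 9 slats, each 63 mm wide (x) and 21 mm thick, lie across the top of the two x-running rails, running the full 1192 mm width of the frame in y; along x they sit between the end posts with a 133 mm gap after the −x posts and between neighbouring slats, leaving 134 mm before the +x posts.


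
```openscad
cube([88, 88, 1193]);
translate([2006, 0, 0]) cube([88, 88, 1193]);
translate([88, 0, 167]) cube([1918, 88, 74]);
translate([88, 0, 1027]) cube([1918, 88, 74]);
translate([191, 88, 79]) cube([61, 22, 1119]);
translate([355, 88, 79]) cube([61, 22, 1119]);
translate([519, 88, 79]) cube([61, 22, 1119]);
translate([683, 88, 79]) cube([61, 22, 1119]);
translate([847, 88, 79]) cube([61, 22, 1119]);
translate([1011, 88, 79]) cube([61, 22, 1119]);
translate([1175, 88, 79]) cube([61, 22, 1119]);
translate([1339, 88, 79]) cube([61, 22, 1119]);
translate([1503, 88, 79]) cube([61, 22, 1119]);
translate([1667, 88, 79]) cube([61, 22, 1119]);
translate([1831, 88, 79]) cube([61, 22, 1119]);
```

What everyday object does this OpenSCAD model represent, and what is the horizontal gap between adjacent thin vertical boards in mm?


A fence section. The picket gap is 103 mm.

Two posts, two rails, 11 pickets — a fence section. Span 1918 mm holds 11 pickets of 61 mm with 12 equal gaps: ⌊(1918 − 11·61) / 12⌋ = 103 mm.


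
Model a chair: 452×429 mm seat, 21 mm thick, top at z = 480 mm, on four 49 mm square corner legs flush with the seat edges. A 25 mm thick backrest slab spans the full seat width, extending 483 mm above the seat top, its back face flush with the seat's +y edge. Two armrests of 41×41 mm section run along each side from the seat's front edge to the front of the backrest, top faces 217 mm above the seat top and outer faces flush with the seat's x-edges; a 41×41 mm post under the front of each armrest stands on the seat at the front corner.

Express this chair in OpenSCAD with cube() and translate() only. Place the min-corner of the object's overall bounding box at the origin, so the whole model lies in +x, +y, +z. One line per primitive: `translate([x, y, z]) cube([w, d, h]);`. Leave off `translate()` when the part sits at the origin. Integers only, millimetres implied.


translate([0, 0, 459]) cube([452, 429, 21]);
cube([49, 49, 459]);
translate([403, 0, 0]) cube([49, 49, 459]);
translate([0, 380, 0]) cube([49, 49, 459]);
translate([403, 380, 0]) cube([49, 49, 459]);
translate([0, 404, 480]) cube([452, 25, 483]);
translate([0, 0, 656]) cube([41, 404, 41]);
translate([411, 0, 656]) cube([41, 404, 41]);
translate([0, 0, 480]) cube([41, 41, 176]);
translate([411, 0, 480]) cube([41, 41, 176]);


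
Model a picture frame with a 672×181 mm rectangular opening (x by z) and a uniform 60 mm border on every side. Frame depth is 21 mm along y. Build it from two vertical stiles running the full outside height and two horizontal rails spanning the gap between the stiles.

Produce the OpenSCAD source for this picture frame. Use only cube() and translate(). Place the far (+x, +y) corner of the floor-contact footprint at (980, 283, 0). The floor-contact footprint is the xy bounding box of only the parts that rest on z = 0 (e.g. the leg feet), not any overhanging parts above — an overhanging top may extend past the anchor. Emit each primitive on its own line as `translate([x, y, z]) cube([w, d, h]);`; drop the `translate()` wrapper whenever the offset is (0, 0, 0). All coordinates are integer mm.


translate([188, 262, 0]) cube([60, 21, 301]);
translate([920, 262, 0]) cube([60, 21, 301]);
translate([248, 262, 0]) cube([672, 21, 60]);
translate([248, 262, 241]) cube([672, 21, 60]);


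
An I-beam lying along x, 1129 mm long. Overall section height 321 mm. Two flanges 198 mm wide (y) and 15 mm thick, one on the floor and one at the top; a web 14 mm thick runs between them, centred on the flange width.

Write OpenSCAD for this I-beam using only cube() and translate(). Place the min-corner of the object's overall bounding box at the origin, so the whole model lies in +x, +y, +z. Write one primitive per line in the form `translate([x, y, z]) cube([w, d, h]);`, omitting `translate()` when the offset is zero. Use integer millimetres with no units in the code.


cube([1129, 198, 15]);
translate([0, 92, 15]) cube([1129, 14, 291]);
translate([0, 0, 306]) cube([1129, 198, 15]);


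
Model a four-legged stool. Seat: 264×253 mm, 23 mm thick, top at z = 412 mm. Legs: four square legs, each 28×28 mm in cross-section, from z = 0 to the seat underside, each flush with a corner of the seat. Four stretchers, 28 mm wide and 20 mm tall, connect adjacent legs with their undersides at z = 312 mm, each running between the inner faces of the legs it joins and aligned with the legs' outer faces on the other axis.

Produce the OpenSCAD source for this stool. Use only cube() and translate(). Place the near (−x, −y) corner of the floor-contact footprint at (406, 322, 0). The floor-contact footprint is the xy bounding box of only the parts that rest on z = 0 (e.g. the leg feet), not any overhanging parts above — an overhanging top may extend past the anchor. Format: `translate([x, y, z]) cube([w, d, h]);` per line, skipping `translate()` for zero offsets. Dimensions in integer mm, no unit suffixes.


// leg_h = 412 - 23 = 389
// stretcher span = 264 - 2*28 = 208
translate([406, 322, 389]) cube([264, 253, 23]);
translate([406, 322, 0]) cube([28, 28, 389]);
translate([642, 322, 0]) cube([28, 28, 389]);
translate([406, 547, 0]) cube([28, 28, 389]);
translate([642, 547, 0]) cube([28, 28, 389]);
translate([434, 322, 312]) cube([208, 28, 20]);
translate([434, 547, 312]) cube([208, 28, 20]);
translate([406, 350, 312]) cube([28, 197, 20]);
translate([642, 350, 312]) cube([28, 197, 20]);


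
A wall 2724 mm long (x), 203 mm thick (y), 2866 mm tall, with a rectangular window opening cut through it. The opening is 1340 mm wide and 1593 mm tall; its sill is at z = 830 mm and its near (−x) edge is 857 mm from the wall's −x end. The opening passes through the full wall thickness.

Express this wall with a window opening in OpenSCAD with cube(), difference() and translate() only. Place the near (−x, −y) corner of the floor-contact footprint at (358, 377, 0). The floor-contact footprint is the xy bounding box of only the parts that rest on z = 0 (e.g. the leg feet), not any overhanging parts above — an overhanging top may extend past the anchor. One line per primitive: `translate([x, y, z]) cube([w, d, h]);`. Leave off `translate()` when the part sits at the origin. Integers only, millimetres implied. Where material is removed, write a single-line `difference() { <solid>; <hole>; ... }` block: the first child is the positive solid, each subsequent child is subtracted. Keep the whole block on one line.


difference() { translate([358, 377, 0]) cube([2724, 203, 2866]); translate([1215, 377, 830]) cube([1340, 203, 1593]); }


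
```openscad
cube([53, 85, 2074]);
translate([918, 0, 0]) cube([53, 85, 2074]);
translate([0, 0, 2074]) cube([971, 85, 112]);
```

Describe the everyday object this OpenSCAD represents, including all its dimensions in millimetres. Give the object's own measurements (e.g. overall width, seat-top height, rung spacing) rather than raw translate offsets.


A door frame. The clear opening is 865 mm wide and 2074 mm high. Two 53 mm wide jambs, 85 mm deep, stand either side of the opening from the floor to the top of the opening. A 112 mm thick head sits across the top of both jambs, spanning the full outside width of the frame.


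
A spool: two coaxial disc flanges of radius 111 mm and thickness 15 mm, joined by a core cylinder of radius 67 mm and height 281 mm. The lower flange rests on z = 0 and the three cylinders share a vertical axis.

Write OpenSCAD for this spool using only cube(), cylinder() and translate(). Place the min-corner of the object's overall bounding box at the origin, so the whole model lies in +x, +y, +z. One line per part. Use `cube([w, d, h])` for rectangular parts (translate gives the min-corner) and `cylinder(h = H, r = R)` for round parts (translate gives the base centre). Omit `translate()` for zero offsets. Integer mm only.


translate([111, 111, 0]) cylinder(h = 15, r = 111);
translate([111, 111, 15]) cylinder(h = 281, r = 67);
translate([111, 111, 296]) cylinder(h = 15, r = 111);


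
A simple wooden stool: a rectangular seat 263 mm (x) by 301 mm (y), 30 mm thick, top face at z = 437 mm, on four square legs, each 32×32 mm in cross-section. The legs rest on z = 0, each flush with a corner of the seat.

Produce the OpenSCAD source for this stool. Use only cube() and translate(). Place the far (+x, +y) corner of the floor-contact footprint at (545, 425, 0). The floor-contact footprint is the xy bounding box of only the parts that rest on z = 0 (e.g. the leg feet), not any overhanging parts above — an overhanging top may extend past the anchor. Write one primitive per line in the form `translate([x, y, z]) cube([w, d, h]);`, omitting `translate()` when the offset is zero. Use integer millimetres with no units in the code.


// leg_h = 437 - 30 = 407
translate([282, 124, 407]) cube([263, 301, 30]);
translate([282, 124, 0]) cube([32, 32, 407]);
translate([513, 124, 0]) cube([32, 32, 407]);
translate([282, 393, 0]) cube([32, 32, 407]);
translate([513, 393, 0]) cube([32, 32, 407]);


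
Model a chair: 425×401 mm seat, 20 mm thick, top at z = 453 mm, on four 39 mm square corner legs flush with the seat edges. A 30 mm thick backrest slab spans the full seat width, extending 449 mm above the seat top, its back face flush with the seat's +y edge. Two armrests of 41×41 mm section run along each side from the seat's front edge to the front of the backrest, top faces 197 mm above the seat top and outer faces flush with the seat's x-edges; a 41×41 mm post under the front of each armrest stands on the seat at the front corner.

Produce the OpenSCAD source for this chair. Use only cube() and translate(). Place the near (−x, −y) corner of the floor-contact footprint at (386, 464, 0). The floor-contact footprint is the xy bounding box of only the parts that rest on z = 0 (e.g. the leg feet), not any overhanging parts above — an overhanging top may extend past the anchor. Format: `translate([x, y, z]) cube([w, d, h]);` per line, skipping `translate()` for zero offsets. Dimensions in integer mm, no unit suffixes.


translate([386, 464, 433]) cube([425, 401, 20]);
translate([386, 464, 0]) cube([39, 39, 433]);
translate([772, 464, 0]) cube([39, 39, 433]);
translate([386, 826, 0]) cube([39, 39, 433]);
translate([772, 826, 0]) cube([39, 39, 433]);
translate([386, 835, 453]) cube([425, 30, 449]);
translate([386, 464, 609]) cube([41, 371, 41]);
translate([770, 464, 609]) cube([41, 371, 41]);
translate([386, 464, 453]) cube([41, 41, 156]);
translate([770, 464, 453]) cube([41, 41, 156]);


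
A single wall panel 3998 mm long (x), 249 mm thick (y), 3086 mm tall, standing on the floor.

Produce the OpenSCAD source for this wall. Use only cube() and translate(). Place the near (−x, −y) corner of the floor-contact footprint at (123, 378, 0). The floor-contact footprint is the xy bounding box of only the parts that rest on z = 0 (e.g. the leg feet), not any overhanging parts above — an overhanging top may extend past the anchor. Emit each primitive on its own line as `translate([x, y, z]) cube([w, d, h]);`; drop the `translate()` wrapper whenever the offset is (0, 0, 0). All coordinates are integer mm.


translate([123, 378, 0]) cube([3998, 249, 3086]);


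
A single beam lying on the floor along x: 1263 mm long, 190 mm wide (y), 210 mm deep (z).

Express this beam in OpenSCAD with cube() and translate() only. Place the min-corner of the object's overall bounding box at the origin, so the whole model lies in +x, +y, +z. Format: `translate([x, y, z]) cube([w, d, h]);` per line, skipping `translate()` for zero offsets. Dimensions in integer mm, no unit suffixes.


cube([1263, 190, 210]);


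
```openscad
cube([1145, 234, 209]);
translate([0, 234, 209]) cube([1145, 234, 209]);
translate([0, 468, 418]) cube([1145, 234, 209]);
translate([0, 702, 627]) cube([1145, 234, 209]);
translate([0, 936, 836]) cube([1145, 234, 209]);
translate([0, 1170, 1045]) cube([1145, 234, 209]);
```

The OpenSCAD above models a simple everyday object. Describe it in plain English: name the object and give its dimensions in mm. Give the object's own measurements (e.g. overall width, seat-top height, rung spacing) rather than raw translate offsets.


A straight staircase of 6 solid steps. Each step is 1145 mm wide (x), 234 mm deep (y, the going) and 209 mm tall (the rise). The first step rests on the floor; each subsequent step sits one going further in +y and one rise higher in +z, directly behind and above the previous step with no overlap.


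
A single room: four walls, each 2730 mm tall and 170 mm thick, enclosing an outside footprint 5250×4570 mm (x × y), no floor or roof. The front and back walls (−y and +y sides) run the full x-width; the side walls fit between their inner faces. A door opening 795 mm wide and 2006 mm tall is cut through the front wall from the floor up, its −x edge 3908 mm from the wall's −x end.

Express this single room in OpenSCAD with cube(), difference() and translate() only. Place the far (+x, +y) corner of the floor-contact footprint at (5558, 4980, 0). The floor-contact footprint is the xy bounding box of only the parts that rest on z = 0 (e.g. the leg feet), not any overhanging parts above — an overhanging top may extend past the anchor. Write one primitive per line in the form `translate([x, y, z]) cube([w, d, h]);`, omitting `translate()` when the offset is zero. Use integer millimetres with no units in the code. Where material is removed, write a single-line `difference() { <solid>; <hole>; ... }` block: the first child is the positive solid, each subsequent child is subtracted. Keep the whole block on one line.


difference() { translate([308, 410, 0]) cube([5250, 170, 2730]); translate([4216, 410, 0]) cube([795, 170, 2006]); }
translate([308, 4810, 0]) cube([5250, 170, 2730]);
translate([308, 580, 0]) cube([170, 4230, 2730]);
translate([5388, 580, 0]) cube([170, 4230, 2730]);


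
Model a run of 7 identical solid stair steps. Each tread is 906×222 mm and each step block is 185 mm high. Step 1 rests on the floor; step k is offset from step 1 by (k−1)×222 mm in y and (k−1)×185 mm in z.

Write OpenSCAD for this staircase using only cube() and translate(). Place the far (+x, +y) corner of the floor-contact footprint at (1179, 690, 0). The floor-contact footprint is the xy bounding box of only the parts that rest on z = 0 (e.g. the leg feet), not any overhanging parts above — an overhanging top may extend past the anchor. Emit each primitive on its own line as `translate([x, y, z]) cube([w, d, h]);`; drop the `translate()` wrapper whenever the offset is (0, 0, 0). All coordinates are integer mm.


translate([273, 468, 0]) cube([906, 222, 185]);
translate([273, 690, 185]) cube([906, 222, 185]);
translate([273, 912, 370]) cube([906, 222, 185]);
translate([273, 1134, 555]) cube([906, 222, 185]);
translate([273, 1356, 740]) cube([906, 222, 185]);
translate([273, 1578, 925]) cube([906, 222, 185]);
translate([273, 1800, 1110]) cube([906, 222, 185]);


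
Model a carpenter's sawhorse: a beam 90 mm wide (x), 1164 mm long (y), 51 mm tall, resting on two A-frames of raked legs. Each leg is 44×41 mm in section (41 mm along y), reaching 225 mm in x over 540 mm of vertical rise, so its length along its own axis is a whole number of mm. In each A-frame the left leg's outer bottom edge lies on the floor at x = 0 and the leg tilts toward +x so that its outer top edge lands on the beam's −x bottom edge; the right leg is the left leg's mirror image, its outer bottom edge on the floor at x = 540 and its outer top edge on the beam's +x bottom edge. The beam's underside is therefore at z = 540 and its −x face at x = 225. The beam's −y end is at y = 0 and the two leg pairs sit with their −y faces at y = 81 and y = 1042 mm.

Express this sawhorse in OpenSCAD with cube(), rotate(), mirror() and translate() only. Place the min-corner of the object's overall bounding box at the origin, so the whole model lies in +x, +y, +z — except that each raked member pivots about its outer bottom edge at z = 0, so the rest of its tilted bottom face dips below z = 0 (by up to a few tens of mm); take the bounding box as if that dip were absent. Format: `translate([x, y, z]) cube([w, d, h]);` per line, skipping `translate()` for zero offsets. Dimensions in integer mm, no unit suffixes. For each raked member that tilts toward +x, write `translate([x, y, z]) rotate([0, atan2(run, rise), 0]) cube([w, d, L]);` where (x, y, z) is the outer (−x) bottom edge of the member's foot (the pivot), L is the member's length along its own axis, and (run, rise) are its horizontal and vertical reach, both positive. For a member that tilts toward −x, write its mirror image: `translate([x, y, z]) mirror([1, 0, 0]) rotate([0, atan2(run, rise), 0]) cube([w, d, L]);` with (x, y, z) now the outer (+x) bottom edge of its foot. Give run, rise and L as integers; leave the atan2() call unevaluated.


translate([225, 0, 540]) cube([90, 1164, 51]);
translate([0, 81, 0]) rotate([0, atan2(225, 540), 0]) cube([44, 41, 585]);
translate([540, 81, 0]) mirror([1, 0, 0]) rotate([0, atan2(225, 540), 0]) cube([44, 41, 585]);
translate([0, 1042, 0]) rotate([0, atan2(225, 540), 0]) cube([44, 41, 585]);
translate([540, 1042, 0]) mirror([1, 0, 0]) rotate([0, atan2(225, 540), 0]) cube([44, 41, 585]);


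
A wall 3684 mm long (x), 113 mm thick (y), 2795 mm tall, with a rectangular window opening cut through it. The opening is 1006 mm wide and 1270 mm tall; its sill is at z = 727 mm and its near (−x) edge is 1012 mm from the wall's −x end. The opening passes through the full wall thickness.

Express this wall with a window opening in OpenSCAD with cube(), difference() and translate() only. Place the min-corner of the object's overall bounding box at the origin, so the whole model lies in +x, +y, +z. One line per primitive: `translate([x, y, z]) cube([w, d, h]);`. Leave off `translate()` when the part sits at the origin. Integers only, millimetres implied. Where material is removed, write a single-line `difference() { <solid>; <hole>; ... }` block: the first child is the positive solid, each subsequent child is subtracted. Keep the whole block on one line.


difference() { cube([3684, 113, 2795]); translate([1012, 0, 727]) cube([1006, 113, 1270]); }


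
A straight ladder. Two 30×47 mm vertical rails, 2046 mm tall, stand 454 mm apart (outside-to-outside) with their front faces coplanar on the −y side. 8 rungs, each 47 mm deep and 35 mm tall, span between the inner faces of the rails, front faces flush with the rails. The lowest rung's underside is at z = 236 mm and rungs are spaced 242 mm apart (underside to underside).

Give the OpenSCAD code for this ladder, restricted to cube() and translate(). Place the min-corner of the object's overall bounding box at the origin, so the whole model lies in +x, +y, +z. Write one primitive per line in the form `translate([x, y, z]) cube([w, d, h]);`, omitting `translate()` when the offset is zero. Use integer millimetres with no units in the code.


// rung span = 454 - 2*30 = 394
// rung[k] z = 236 + k*242
cube([30, 47, 2046]);
translate([424, 0, 0]) cube([30, 47, 2046]);
translate([30, 0, 236]) cube([394, 47, 35]);
translate([30, 0, 478]) cube([394, 47, 35]);
translate([30, 0, 720]) cube([394, 47, 35]);
translate([30, 0, 962]) cube([394, 47, 35]);
translate([30, 0, 1204]) cube([394, 47, 35]);
translate([30, 0, 1446]) cube([394, 47, 35]);
translate([30, 0, 1688]) cube([394, 47, 35]);
translate([30, 0, 1930]) cube([394, 47, 35]);


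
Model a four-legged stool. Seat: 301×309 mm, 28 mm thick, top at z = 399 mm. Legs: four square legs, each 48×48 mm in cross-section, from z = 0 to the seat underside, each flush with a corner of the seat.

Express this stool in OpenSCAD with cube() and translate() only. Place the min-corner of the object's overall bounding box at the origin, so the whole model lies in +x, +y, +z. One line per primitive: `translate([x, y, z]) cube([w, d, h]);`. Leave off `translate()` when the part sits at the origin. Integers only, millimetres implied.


translate([0, 0, 371]) cube([301, 309, 28]);
cube([48, 48, 371]);
translate([253, 0, 0]) cube([48, 48, 371]);
translate([0, 261, 0]) cube([48, 48, 371]);
translate([253, 261, 0]) cube([48, 48, 371]);


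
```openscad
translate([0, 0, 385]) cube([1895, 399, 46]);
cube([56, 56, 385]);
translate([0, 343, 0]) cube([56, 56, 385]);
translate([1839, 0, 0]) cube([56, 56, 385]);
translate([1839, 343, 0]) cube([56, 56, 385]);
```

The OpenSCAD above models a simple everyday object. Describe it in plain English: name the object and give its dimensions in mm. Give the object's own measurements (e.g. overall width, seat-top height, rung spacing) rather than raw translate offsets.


A bench: a 1895×399 mm seat slab, 46 mm thick, top at z = 431 mm, on four 56×56 mm square legs flush with the seat corners and standing on z = 0.


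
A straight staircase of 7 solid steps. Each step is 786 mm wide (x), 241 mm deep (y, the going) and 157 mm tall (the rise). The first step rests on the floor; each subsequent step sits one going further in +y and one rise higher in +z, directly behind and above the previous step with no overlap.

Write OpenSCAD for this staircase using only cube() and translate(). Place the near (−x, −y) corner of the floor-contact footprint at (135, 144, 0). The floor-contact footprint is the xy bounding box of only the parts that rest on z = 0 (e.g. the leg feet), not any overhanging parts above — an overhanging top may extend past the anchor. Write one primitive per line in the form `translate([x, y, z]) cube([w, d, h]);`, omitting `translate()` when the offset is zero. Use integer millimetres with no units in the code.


translate([135, 144, 0]) cube([786, 241, 157]);
translate([135, 385, 157]) cube([786, 241, 157]);
translate([135, 626, 314]) cube([786, 241, 157]);
translate([135, 867, 471]) cube([786, 241, 157]);
translate([135, 1108, 628]) cube([786, 241, 157]);
translate([135, 1349, 785]) cube([786, 241, 157]);
translate([135, 1590, 942]) cube([786, 241, 157]);


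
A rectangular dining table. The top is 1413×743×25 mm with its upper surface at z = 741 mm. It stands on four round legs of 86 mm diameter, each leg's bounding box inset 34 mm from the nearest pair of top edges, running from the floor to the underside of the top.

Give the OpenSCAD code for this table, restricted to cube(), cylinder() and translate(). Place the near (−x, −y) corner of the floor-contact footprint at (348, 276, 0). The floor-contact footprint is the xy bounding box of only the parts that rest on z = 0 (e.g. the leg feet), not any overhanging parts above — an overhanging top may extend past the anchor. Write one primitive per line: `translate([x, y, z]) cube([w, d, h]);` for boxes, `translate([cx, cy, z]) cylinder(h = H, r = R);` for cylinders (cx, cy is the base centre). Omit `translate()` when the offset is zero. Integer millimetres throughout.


translate([314, 242, 716]) cube([1413, 743, 25]);
translate([391, 319, 0]) cylinder(h = 716, r = 43);
translate([1650, 319, 0]) cylinder(h = 716, r = 43);
translate([391, 908, 0]) cylinder(h = 716, r = 43);
translate([1650, 908, 0]) cylinder(h = 716, r = 43);


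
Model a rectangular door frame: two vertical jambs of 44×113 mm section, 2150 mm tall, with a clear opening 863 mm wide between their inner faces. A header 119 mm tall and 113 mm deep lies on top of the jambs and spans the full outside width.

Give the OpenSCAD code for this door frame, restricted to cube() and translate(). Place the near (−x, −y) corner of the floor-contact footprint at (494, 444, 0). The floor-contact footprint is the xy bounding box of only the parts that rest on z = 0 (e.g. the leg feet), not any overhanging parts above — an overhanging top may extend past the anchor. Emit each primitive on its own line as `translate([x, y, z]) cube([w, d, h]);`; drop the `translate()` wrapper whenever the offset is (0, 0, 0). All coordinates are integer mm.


translate([494, 444, 0]) cube([44, 113, 2150]);
translate([1401, 444, 0]) cube([44, 113, 2150]);
translate([494, 444, 2150]) cube([951, 113, 119]);


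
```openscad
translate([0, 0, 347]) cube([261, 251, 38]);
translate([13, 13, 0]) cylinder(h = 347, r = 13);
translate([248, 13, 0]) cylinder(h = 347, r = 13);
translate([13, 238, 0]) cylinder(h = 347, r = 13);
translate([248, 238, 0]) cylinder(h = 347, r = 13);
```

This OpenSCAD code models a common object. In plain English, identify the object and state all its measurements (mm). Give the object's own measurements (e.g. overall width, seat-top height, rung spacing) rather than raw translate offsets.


A four-legged stool. The seat is a 261×251×38 mm slab whose top surface is at z = 385 mm; four round legs, each 26 mm in diameter, run from the floor (z = 0) to the underside of the seat, each leg's axis is inset half a diameter from the nearest pair of seat edges (so the leg's bounding box is flush with the corner).


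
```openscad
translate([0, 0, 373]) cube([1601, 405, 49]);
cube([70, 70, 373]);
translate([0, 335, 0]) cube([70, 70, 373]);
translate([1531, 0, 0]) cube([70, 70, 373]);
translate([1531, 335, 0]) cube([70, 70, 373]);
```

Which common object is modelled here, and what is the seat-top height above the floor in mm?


A bench. The seat-top height is 422 mm.

A long slab on four corner posts — a bench. The slab sits at z = 373 with thickness 49, so the top is 373 + 49 = 422 mm.


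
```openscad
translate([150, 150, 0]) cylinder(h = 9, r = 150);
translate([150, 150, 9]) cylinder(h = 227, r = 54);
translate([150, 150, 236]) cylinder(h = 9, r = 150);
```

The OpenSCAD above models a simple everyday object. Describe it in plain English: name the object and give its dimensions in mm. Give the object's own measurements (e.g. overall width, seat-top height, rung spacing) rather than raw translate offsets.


A spool: two coaxial disc flanges of radius 150 mm and thickness 9 mm, joined by a core cylinder of radius 54 mm and height 227 mm. The lower flange rests on z = 0 and the three cylinders share a vertical axis.


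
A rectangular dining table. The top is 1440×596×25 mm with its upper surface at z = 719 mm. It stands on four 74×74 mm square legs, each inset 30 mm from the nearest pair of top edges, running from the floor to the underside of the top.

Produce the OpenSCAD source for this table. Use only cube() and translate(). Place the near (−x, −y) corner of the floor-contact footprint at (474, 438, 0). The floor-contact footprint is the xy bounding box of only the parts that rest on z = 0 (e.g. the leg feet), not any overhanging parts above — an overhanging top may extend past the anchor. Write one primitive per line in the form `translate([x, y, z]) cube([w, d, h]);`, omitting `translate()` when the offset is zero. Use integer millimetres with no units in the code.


translate([444, 408, 694]) cube([1440, 596, 25]);
translate([474, 438, 0]) cube([74, 74, 694]);
translate([1780, 438, 0]) cube([74, 74, 694]);
translate([474, 900, 0]) cube([74, 74, 694]);
translate([1780, 900, 0]) cube([74, 74, 694]);


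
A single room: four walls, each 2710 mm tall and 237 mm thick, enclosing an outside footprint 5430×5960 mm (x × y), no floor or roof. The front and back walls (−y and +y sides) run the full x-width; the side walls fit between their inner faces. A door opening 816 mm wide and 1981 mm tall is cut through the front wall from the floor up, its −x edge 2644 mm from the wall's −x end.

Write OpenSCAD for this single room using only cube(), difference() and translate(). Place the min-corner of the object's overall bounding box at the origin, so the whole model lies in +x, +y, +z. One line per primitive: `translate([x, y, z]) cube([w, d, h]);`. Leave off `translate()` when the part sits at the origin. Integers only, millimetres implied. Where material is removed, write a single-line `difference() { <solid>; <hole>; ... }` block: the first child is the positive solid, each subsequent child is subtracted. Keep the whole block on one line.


difference() { cube([5430, 237, 2710]); translate([2644, 0, 0]) cube([816, 237, 1981]); }
translate([0, 5723, 0]) cube([5430, 237, 2710]);
translate([0, 237, 0]) cube([237, 5486, 2710]);
translate([5193, 237, 0]) cube([237, 5486, 2710]);
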